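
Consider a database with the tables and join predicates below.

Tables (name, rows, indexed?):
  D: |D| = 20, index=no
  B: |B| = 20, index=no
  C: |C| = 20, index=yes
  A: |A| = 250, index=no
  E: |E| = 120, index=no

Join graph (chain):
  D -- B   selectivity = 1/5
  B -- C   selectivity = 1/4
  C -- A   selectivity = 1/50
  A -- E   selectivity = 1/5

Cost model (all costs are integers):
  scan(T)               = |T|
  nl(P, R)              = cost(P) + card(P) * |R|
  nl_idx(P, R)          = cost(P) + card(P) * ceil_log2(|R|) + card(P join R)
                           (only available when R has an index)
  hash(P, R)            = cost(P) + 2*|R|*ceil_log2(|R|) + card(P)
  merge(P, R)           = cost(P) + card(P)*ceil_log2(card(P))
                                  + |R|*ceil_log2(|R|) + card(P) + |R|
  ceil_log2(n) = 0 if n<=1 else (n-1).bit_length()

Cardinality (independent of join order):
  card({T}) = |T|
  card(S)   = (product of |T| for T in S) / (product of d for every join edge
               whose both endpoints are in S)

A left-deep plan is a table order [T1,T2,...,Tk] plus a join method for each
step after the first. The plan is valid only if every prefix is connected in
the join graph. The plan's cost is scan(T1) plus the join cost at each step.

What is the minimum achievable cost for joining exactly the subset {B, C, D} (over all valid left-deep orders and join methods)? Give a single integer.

520

Selinger DP over subsets of {B,C,D}:
  {D}: scan cost=20, card=20
  {B}: scan cost=20, card=20
  {C}: scan cost=20, card=20
  {BD}: card=80; try (D,hash)→240, (B,hash)→240, (D,merge)→260, (B,merge)→260, (D,nl)→420, (B,nl)→420; best=240 via (D,hash)
  {BC}: card=100; try (C,nl_idx)→220, (C,hash)→240, (B,hash)→240, (C,merge)→260, (B,merge)→260, (C,nl)→420 …(+1); best=220 via (C,nl_idx)
  {BCD}: card=400; try (D,hash)→520, (C,hash)→520, (C,merge)→1000, (C,nl_idx)→1040, (D,merge)→1140, (C,nl)→1840 …(+1); best=520 via (D,hash)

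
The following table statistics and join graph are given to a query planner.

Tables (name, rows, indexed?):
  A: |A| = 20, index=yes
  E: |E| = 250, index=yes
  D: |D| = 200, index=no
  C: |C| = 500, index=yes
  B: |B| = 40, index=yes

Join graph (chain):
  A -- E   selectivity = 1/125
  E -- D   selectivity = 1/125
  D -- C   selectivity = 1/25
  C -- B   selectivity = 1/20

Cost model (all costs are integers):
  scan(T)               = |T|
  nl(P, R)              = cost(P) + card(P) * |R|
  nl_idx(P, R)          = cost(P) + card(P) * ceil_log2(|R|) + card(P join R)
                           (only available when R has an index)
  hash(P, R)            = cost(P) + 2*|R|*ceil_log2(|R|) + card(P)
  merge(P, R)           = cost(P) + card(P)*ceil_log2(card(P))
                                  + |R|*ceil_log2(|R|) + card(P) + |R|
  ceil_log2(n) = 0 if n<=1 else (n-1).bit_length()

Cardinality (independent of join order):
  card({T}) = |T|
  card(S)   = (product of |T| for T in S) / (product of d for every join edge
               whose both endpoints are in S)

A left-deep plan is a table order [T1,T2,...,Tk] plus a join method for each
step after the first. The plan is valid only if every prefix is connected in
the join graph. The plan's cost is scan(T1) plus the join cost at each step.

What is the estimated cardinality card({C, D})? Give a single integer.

4000

Tables in S: C(500), D(200)
Edges inside S: D-C(d=25)
numerator = 500 * 200 = 100000
denominator = 25 = 25
card(S) = 100000 / 25 = 4000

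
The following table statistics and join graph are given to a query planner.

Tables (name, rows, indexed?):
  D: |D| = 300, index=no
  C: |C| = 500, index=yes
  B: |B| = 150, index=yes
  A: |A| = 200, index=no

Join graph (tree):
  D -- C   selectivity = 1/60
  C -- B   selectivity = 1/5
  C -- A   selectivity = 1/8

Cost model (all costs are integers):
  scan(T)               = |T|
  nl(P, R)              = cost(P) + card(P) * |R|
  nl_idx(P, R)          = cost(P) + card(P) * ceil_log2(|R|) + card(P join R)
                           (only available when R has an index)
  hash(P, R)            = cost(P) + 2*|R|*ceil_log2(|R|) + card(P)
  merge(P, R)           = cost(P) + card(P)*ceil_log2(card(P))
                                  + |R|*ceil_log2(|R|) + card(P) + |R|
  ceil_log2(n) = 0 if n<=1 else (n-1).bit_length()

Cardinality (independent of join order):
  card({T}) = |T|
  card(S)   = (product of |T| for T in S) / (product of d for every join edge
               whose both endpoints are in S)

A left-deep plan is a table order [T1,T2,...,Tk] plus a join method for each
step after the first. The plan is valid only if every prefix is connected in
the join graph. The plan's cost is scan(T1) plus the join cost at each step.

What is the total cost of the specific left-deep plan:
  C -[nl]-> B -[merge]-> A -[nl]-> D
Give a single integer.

112802300

step 1: scan C: cost=500, card=500
step 2: join B via nl
    card(P join B) = 500*150/(5) = 15000
    cost = 500 + 500*150 = 75500
step 3: join A via merge
    card(P join A) = 15000*200/(8) = 375000
    cost = 75500 + 15000*14 + 200*8 + 15000 + 200 = 302300
step 4: join D via nl
    card(P join D) = 375000*300/(60) = 1875000
    cost = 302300 + 375000*300 = 112802300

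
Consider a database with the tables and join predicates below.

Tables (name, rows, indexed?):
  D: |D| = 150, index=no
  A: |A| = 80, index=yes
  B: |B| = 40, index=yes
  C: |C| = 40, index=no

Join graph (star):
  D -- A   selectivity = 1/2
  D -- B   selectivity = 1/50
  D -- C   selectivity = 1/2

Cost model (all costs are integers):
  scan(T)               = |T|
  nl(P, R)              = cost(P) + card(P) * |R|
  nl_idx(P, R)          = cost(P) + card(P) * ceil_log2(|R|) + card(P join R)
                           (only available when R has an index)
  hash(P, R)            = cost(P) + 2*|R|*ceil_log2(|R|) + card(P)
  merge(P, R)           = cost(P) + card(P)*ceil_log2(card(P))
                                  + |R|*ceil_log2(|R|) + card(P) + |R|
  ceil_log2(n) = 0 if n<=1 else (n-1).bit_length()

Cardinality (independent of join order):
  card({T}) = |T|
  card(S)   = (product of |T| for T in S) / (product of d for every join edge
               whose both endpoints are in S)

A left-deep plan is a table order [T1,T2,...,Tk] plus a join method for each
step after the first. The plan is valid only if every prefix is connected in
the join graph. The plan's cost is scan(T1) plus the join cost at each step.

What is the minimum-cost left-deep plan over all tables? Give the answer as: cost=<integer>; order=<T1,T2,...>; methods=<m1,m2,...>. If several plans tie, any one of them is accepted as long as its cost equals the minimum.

cost=4900; order=D,B,C,A; methods=hash,hash,hash

Selinger DP (subsets sized 1..n):
  {D}: scan cost=150, card=150
  {A}: scan cost=80, card=80
  {B}: scan cost=40, card=40
  {C}: scan cost=40, card=40
  {AD}: card=6000; try (A,hash)→1420, (D,merge)→2070, (A,merge)→2140, (D,hash)→2560, (A,nl_idx)→7200, (D,nl)→12080 …(+1); best=1420 via (A,hash)
  {BD}: card=120; try (B,hash)→780, (B,nl_idx)→1170, (D,merge)→1670, (B,merge)→1780, (D,hash)→2480, (D,nl)→6040 …(+1); best=780 via (B,hash)
  {CD}: card=3000; try (C,hash)→780, (D,merge)→1670, (C,merge)→1780, (D,hash)→2480, (D,nl)→6040, (C,nl)→6150; best=780 via (C,hash)
  {ABD}: card=4800; try (A,hash)→2020, (A,merge)→2380, (A,nl_idx)→6420, (B,hash)→7900, (A,nl)→10380, (B,nl_idx)→42220 …(+2); best=2020 via (A,hash)
  {ACD}: card=120000; try (A,hash)→4900, (C,hash)→7900, (A,merge)→40420, (C,merge)→85700, (A,nl_idx)→141780, (A,nl)→240780 …(+1); best=4900 via (A,hash)
  {BCD}: card=2400; try (C,hash)→1380, (C,merge)→2020, (B,hash)→4260, (C,nl)→5580, (B,nl_idx)→21180, (B,merge)→40060 …(+1); best=1380 via (C,hash)
  {ABCD}: card=96000; try (A,hash)→4900, (C,hash)→7300, (A,merge)→33220, (C,merge)→69500, (A,nl_idx)→114180, (B,hash)→125380 …(+5); best=4900 via (A,hash)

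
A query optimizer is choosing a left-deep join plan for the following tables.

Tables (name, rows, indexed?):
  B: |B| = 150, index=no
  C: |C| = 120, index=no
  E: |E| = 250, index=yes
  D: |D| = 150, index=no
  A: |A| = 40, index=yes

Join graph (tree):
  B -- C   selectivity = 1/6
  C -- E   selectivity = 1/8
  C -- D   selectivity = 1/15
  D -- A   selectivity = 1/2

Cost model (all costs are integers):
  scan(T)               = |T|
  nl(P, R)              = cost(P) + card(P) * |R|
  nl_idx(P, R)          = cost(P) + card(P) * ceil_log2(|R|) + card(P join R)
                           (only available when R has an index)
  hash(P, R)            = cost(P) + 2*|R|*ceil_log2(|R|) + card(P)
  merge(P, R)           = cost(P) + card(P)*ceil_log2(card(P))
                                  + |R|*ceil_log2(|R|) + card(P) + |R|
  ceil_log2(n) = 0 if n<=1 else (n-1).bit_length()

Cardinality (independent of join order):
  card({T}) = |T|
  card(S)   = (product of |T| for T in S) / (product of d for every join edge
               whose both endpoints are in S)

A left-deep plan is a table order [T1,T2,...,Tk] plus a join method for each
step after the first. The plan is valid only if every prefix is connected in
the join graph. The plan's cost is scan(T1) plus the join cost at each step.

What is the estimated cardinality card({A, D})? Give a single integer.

Tables in S: A(40), D(150)
Edges inside S: D-A(d=2)
numerator = 40 * 150 = 6000
denominator = 2 = 2
card(S) = 6000 / 2 = 3000

3000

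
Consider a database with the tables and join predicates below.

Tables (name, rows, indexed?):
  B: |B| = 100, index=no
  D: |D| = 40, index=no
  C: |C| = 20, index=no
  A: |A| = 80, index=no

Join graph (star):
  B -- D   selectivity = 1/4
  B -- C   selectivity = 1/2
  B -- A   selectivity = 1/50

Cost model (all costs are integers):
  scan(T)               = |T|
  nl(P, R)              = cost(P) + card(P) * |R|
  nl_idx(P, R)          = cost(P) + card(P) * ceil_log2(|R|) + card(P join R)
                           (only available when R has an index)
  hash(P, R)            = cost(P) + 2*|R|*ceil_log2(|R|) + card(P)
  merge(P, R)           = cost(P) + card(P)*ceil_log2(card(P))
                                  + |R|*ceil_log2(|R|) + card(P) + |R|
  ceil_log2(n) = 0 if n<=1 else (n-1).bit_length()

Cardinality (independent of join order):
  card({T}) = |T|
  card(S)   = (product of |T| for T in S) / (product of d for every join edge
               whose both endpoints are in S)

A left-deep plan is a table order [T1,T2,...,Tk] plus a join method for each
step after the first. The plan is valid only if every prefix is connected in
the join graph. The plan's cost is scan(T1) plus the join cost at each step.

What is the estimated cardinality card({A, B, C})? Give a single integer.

1600

Tables in S: A(80), B(100), C(20)
Edges inside S: B-C(d=2), B-A(d=50)
numerator = 80 * 100 * 20 = 160000
denominator = 2 * 50 = 100
card(S) = 160000 / 100 = 1600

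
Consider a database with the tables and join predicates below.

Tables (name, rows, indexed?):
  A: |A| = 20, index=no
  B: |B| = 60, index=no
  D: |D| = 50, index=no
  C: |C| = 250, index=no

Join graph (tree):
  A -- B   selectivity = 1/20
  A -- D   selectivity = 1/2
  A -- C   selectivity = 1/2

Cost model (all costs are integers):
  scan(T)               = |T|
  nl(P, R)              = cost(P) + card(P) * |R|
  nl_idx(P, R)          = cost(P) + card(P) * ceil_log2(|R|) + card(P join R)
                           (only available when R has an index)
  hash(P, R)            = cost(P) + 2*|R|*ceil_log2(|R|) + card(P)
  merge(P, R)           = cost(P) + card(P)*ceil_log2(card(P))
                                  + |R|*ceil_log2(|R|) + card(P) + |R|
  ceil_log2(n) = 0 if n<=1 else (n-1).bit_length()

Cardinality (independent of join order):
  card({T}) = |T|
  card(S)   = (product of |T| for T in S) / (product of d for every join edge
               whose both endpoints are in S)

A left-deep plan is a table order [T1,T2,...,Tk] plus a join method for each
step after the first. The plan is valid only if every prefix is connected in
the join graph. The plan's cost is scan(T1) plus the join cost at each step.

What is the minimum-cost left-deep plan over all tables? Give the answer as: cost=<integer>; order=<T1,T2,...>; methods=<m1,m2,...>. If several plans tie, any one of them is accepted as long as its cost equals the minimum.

cost=6480; order=B,A,D,C; methods=hash,hash,hash

Selinger DP (subsets sized 1..n):
  {A}: scan cost=20, card=20
  {B}: scan cost=60, card=60
  {D}: scan cost=50, card=50
  {C}: scan cost=250, card=250
  {AB}: card=60; try (A,hash)→320, (B,merge)→560, (A,merge)→600, (B,hash)→760, (B,nl)→1220, (A,nl)→1260; best=320 via (A,hash)
  {AD}: card=500; try (A,hash)→300, (D,merge)→490, (A,merge)→520, (D,hash)→640, (D,nl)→1020, (A,nl)→1050; best=300 via (A,hash)
  {AC}: card=2500; try (A,hash)→700, (C,merge)→2390, (A,merge)→2620, (C,hash)→4040, (C,nl)→5020, (A,nl)→5250; best=700 via (A,hash)
  {ABD}: card=1500; try (D,hash)→980, (D,merge)→1090, (B,hash)→1520, (D,nl)→3320, (B,merge)→5720, (B,nl)→30300; best=980 via (D,hash)
  {ABC}: card=7500; try (C,merge)→2990, (B,hash)→3920, (C,hash)→4380, (C,nl)→15320, (B,merge)→33620, (B,nl)→150700; best=2990 via (C,merge)
  {ACD}: card=62500; try (D,hash)→3800, (C,hash)→4800, (C,merge)→7550, (D,merge)→33550, (C,nl)→125300, (D,nl)→125700; best=3800 via (D,hash)
  {ABCD}: card=187500; try (C,hash)→6480, (D,hash)→11090, (C,merge)→21230, (B,hash)→67020, (D,merge)→108340, (C,nl)→375980 …(+3); best=6480 via (C,hash)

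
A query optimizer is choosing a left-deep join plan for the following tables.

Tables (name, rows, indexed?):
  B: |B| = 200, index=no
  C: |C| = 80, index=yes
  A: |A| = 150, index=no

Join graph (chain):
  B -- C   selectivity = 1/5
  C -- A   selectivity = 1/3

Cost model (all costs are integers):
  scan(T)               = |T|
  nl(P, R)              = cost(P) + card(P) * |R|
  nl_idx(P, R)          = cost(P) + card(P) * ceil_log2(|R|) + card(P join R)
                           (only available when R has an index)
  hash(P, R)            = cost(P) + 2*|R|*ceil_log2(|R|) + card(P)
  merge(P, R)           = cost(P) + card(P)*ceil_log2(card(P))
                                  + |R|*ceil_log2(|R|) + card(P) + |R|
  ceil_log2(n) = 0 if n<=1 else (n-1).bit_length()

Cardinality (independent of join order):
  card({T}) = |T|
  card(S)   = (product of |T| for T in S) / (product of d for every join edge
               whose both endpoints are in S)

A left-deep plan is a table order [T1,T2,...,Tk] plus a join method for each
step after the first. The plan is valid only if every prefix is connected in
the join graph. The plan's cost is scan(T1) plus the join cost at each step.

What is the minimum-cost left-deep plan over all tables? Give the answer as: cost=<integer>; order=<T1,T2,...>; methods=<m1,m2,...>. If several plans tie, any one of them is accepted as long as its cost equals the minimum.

Selinger DP (subsets sized 1..n):
  {B}: scan cost=200, card=200
  {C}: scan cost=80, card=80
  {A}: scan cost=150, card=150
  {BC}: card=3200; try (C,hash)→1520, (B,merge)→2520, (C,merge)→2640, (B,hash)→3360, (C,nl_idx)→4800, (B,nl)→16080 …(+1); best=1520 via (C,hash)
  {AC}: card=4000; try (C,hash)→1420, (A,merge)→2070, (C,merge)→2140, (A,hash)→2560, (C,nl_idx)→5200, (A,nl)→12080 …(+1); best=1420 via (C,hash)
  {ABC}: card=160000; try (A,hash)→7120, (B,hash)→8620, (A,merge)→44470, (B,merge)→55220, (A,nl)→481520, (B,nl)→801420; best=7120 via (A,hash)

cost=7120; order=B,C,A; methods=hash,hash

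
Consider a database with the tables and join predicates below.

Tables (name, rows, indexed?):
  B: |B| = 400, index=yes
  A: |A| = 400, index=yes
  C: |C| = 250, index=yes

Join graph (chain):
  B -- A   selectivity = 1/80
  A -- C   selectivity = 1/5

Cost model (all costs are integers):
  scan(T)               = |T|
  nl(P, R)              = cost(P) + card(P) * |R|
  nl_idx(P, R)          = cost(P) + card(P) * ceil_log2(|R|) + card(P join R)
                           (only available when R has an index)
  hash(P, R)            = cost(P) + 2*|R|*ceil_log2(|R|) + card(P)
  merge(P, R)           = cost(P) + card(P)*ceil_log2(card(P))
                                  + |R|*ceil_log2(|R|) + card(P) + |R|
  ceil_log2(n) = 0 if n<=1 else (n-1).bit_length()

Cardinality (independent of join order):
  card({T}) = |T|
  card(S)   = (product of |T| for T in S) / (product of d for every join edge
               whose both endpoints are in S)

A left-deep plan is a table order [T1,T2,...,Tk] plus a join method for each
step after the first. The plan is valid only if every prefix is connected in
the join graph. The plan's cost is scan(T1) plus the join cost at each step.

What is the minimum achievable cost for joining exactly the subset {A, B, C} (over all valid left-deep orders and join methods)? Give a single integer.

Selinger DP over subsets of {A,B,C}:
  {B}: scan cost=400, card=400
  {A}: scan cost=400, card=400
  {C}: scan cost=250, card=250
  {AB}: card=2000; try (B,nl_idx)→6000, (A,nl_idx)→6000, (B,hash)→8000, (A,hash)→8000, (B,merge)→8400, (A,merge)→8400 …(+2); best=6000 via (B,nl_idx)
  {AC}: card=20000; try (C,hash)→4800, (A,merge)→6500, (C,merge)→6650, (A,hash)→7700, (A,nl_idx)→22500, (C,nl_idx)→23600 …(+2); best=4800 via (C,hash)
  {ABC}: card=100000; try (C,hash)→12000, (B,hash)→32000, (C,merge)→32250, (C,nl_idx)→122000, (B,nl_idx)→284800, (B,merge)→328800 …(+2); best=12000 via (C,hash)

12000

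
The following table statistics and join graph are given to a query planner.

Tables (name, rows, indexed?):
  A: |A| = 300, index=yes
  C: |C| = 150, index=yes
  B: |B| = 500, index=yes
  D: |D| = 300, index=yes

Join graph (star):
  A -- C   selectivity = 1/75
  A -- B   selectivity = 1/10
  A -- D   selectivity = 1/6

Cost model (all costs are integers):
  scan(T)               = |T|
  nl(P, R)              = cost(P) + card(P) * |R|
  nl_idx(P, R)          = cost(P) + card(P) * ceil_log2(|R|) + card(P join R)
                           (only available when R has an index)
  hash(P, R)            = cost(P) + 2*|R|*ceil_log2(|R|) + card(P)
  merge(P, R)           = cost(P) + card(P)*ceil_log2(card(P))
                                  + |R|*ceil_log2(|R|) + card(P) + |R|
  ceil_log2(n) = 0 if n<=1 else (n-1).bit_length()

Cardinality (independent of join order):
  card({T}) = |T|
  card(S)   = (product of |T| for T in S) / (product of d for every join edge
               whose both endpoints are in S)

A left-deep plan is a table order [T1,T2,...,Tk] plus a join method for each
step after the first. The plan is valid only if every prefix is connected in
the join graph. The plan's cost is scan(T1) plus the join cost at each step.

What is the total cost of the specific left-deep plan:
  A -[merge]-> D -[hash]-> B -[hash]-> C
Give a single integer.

782700

step 1: scan A: cost=300, card=300
step 2: join D via merge
    card(P join D) = 300*300/(6) = 15000
    cost = 300 + 300*9 + 300*9 + 300 + 300 = 6300
step 3: join B via hash
    card(P join B) = 15000*500/(10) = 750000
    cost = 6300 + 2*500*9 + 15000 = 30300
step 4: join C via hash
    card(P join C) = 750000*150/(75) = 1500000
    cost = 30300 + 2*150*8 + 750000 = 782700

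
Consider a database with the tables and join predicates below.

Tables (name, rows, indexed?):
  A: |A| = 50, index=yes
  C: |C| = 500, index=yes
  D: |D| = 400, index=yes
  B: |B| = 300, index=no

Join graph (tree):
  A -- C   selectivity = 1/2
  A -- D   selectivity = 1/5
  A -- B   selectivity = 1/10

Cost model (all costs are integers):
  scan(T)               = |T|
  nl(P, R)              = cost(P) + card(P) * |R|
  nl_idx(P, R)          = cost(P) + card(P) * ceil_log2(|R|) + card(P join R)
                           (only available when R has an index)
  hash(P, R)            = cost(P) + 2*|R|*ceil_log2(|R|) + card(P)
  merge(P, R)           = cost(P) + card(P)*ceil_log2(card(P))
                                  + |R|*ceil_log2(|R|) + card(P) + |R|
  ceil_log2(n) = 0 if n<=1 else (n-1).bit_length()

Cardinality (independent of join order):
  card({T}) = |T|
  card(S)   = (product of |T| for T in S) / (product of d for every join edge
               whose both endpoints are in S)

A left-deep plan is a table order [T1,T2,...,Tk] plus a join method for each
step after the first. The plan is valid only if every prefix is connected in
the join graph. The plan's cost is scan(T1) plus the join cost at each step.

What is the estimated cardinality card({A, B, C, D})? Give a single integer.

Tables in S: A(50), B(300), C(500), D(400)
Edges inside S: A-C(d=2), A-D(d=5), A-B(d=10)
numerator = 50 * 300 * 500 * 400 = 3000000000
denominator = 2 * 5 * 10 = 100
card(S) = 3000000000 / 100 = 30000000

30000000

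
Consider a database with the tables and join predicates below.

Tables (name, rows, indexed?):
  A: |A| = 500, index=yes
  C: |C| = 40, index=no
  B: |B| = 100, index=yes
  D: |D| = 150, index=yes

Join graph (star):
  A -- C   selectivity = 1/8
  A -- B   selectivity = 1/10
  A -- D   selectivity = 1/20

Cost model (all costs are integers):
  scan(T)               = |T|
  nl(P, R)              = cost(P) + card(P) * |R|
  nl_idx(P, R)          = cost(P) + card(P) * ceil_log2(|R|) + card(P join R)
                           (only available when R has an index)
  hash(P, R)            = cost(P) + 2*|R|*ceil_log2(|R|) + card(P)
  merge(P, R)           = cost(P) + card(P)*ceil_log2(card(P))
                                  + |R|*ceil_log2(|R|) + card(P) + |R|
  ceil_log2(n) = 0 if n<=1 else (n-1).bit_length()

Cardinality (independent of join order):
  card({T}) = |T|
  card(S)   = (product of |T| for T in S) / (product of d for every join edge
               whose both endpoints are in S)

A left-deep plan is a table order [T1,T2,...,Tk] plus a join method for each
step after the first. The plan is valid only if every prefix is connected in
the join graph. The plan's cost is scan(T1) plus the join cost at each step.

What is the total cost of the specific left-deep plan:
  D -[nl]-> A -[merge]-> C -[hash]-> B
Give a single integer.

step 1: scan D: cost=150, card=150
step 2: join A via nl
    card(P join A) = 150*500/(20) = 3750
    cost = 150 + 150*500 = 75150
step 3: join C via merge
    card(P join C) = 3750*40/(8) = 18750
    cost = 75150 + 3750*12 + 40*6 + 3750 + 40 = 124180
step 4: join B via hash
    card(P join B) = 18750*100/(10) = 187500
    cost = 124180 + 2*100*7 + 18750 = 144330

144330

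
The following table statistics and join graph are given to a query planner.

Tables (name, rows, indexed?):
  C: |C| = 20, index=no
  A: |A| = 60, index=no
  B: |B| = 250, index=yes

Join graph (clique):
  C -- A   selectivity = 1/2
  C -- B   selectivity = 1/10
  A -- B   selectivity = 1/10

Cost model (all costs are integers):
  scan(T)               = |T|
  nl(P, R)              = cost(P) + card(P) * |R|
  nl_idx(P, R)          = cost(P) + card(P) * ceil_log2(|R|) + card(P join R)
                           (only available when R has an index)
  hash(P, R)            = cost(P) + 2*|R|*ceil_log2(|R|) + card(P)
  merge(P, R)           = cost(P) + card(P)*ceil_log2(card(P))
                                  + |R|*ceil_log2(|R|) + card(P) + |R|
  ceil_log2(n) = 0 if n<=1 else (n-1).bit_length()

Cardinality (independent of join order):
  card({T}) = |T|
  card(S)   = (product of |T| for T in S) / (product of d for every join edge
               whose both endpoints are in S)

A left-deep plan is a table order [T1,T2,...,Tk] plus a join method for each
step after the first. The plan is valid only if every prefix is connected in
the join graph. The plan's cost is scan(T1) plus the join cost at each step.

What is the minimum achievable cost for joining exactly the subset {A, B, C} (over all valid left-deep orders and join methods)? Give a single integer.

Selinger DP over subsets of {A,B,C}:
  {C}: scan cost=20, card=20
  {A}: scan cost=60, card=60
  {B}: scan cost=250, card=250
  {AC}: card=600; try (C,hash)→320, (A,merge)→560, (C,merge)→600, (A,hash)→760, (A,nl)→1220, (C,nl)→1260; best=320 via (C,hash)
  {BC}: card=500; try (B,nl_idx)→680, (C,hash)→700, (B,merge)→2390, (C,merge)→2620, (B,hash)→4040, (B,nl)→5020 …(+1); best=680 via (B,nl_idx)
  {AB}: card=1500; try (A,hash)→1220, (B,nl_idx)→2040, (B,merge)→2730, (A,merge)→2920, (B,hash)→4120, (B,nl)→15060 …(+1); best=1220 via (A,hash)
  {ABC}: card=1500; try (A,hash)→1900, (C,hash)→2920, (B,hash)→4920, (A,merge)→6100, (B,nl_idx)→6620, (B,merge)→9170 …(+4); best=1900 via (A,hash)

1900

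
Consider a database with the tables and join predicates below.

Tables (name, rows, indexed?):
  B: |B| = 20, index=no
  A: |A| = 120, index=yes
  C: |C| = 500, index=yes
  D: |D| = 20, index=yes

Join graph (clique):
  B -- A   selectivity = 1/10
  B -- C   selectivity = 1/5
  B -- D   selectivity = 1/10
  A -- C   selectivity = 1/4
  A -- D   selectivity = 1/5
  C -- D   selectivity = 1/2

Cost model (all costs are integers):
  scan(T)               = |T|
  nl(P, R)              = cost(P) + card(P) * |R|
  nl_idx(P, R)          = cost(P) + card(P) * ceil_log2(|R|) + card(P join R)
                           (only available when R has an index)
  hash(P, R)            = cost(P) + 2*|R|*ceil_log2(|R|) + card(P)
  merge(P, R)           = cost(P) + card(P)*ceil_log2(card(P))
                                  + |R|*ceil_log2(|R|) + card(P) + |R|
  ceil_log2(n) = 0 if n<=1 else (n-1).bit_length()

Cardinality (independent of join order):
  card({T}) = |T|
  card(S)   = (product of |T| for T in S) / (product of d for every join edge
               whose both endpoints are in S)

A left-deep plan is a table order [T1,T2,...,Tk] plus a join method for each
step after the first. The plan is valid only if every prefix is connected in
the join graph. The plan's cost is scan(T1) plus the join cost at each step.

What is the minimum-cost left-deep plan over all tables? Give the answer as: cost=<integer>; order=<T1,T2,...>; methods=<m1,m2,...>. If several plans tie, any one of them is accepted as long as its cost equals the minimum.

Selinger DP (subsets sized 1..n):
  {B}: scan cost=20, card=20
  {A}: scan cost=120, card=120
  {C}: scan cost=500, card=500
  {D}: scan cost=20, card=20
  {AB}: card=240; try (A,nl_idx)→400, (B,hash)→440, (A,merge)→1100, (B,merge)→1200, (A,hash)→1720, (A,nl)→2420 …(+1); best=400 via (A,nl_idx)
  {BC}: card=2000; try (B,hash)→1200, (C,nl_idx)→2200, (C,merge)→5140, (B,merge)→5620, (C,hash)→9040, (C,nl)→10020 …(+1); best=1200 via (B,hash)
  {BD}: card=40; try (D,nl_idx)→160, (D,hash)→240, (B,hash)→240, (D,merge)→260, (B,merge)→260, (D,nl)→420 …(+1); best=160 via (D,nl_idx)
  {AC}: card=15000; try (A,hash)→2680, (C,merge)→6080, (A,merge)→6460, (C,hash)→9240, (C,nl_idx)→16200, (A,nl_idx)→19000 …(+2); best=2680 via (A,hash)
  {AD}: card=480; try (D,hash)→440, (A,nl_idx)→640, (A,merge)→1100, (D,merge)→1200, (D,nl_idx)→1200, (A,hash)→1720 …(+2); best=440 via (D,hash)
  {CD}: card=5000; try (D,hash)→1200, (C,merge)→5140, (C,nl_idx)→5200, (D,merge)→5620, (D,nl_idx)→8000, (C,hash)→9040 …(+2); best=1200 via (D,hash)
  {ABC}: card=6000; try (A,hash)→4880, (C,merge)→7560, (C,nl_idx)→8560, (C,hash)→9640, (B,hash)→17880, (A,nl_idx)→21200 …(+5); best=4880 via (A,hash)
  {ABD}: card=96; try (A,nl_idx)→536, (D,hash)→840, (B,hash)→1120, (A,merge)→1400, (D,nl_idx)→1696, (A,hash)→1880 …(+5); best=536 via (A,nl_idx)
  {BCD}: card=2000; try (C,nl_idx)→2520, (D,hash)→3400, (C,merge)→5440, (B,hash)→6400, (C,hash)→9200, (D,nl_idx)→13200 …(+5); best=2520 via (C,nl_idx)
  {ACD}: card=30000; try (A,hash)→7880, (C,hash)→9920, (C,merge)→10240, (D,hash)→17880, (C,nl_idx)→34760, (A,nl_idx)→66200 …(+6); best=7880 via (A,hash)
  {ABCD}: card=1200; try (C,nl_idx)→2600, (A,hash)→6200, (C,merge)→6304, (C,hash)→9632, (D,hash)→11080, (A,nl_idx)→17720 …(+9); best=2600 via (C,nl_idx)

cost=2600; order=B,D,A,C; methods=nl_idx,nl_idx,nl_idx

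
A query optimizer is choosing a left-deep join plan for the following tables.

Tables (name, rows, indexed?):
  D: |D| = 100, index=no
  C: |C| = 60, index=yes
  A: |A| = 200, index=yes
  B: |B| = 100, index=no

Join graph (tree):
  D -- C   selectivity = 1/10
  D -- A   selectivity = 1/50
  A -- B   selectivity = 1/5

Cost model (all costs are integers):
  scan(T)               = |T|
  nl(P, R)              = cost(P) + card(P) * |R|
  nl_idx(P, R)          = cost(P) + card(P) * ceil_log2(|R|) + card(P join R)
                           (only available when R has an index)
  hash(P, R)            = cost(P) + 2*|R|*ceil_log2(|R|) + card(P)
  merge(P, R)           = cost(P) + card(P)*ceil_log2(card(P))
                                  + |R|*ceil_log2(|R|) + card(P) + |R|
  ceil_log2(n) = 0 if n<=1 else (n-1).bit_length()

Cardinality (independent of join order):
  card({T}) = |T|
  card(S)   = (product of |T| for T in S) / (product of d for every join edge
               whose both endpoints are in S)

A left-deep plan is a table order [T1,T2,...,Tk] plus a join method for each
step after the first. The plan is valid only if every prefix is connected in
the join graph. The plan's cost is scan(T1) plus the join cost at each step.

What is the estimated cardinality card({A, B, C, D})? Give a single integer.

48000

Tables in S: A(200), B(100), C(60), D(100)
Edges inside S: D-C(d=10), D-A(d=50), A-B(d=5)
numerator = 200 * 100 * 60 * 100 = 120000000
denominator = 10 * 50 * 5 = 2500
card(S) = 120000000 / 2500 = 48000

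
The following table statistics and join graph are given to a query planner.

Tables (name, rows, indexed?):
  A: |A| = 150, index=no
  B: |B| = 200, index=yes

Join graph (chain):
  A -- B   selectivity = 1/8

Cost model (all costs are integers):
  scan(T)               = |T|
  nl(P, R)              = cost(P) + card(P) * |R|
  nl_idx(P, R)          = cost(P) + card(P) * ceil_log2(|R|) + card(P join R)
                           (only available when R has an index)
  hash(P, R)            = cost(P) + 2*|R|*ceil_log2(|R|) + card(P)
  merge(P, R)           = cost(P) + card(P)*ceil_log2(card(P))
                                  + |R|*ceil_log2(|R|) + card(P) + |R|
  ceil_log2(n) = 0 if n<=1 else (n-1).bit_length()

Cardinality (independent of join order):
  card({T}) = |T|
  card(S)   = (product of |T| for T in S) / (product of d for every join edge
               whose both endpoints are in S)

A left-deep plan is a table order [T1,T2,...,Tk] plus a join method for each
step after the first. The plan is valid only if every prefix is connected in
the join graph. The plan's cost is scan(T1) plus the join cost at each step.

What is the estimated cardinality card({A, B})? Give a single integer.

Tables in S: A(150), B(200)
Edges inside S: A-B(d=8)
numerator = 150 * 200 = 30000
denominator = 8 = 8
card(S) = 30000 / 8 = 3750

3750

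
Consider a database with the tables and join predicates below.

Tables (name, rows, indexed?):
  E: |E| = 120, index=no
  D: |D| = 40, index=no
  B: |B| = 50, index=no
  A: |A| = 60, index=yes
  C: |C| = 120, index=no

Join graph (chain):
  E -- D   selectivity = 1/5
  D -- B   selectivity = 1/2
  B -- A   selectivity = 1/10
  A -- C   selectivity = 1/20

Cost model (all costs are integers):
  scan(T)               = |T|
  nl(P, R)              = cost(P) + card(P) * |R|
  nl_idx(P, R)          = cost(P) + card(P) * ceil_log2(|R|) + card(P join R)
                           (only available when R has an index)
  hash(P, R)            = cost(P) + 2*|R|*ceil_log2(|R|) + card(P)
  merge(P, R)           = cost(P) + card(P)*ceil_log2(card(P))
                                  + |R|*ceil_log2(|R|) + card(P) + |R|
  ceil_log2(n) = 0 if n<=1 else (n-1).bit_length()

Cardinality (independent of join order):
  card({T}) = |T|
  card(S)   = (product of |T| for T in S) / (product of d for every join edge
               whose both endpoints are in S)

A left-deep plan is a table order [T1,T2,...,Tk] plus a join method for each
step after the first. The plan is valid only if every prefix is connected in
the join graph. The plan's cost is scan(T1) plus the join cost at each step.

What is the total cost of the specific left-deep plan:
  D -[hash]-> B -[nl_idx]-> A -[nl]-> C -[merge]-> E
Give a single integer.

1345640

step 1: scan D: cost=40, card=40
step 2: join B via hash
    card(P join B) = 40*50/(2) = 1000
    cost = 40 + 2*50*6 + 40 = 680
step 3: join A via nl_idx
    card(P join A) = 1000*60/(10) = 6000
    cost = 680 + 1000*6 + 6000 = 12680
step 4: join C via nl
    card(P join C) = 6000*120/(20) = 36000
    cost = 12680 + 6000*120 = 732680
step 5: join E via merge
    card(P join E) = 36000*120/(5) = 864000
    cost = 732680 + 36000*16 + 120*7 + 36000 + 120 = 1345640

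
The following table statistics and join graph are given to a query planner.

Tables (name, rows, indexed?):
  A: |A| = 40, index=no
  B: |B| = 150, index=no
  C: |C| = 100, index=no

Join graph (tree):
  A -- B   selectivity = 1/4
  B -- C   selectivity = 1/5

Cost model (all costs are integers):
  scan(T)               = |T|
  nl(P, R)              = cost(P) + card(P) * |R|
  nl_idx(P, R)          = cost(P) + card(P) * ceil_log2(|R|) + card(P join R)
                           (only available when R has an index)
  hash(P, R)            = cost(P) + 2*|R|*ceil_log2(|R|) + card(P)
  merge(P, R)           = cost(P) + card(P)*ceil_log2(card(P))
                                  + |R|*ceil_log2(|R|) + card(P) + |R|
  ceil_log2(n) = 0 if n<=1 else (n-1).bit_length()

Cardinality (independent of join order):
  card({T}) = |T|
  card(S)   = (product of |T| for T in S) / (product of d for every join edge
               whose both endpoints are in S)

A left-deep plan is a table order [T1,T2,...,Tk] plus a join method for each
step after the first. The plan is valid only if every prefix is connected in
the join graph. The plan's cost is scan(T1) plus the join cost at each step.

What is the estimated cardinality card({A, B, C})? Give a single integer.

Tables in S: A(40), B(150), C(100)
Edges inside S: A-B(d=4), B-C(d=5)
numerator = 40 * 150 * 100 = 600000
denominator = 4 * 5 = 20
card(S) = 600000 / 20 = 30000

30000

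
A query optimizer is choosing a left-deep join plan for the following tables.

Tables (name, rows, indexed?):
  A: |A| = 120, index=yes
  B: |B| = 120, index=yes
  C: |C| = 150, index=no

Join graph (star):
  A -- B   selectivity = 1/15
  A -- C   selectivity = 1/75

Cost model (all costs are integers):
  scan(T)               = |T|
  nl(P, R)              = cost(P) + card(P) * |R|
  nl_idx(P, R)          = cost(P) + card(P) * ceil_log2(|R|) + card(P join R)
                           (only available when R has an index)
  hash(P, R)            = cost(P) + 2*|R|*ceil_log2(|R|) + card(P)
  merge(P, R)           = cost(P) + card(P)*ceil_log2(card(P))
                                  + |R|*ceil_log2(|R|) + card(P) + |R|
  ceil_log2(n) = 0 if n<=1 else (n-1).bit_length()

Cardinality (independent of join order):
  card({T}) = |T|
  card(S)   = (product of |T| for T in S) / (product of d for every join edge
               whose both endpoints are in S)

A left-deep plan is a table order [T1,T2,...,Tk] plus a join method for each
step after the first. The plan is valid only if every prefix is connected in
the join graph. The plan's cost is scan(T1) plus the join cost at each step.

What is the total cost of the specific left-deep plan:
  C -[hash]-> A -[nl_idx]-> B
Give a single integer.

5580

step 1: scan C: cost=150, card=150
step 2: join A via hash
    card(P join A) = 150*120/(75) = 240
    cost = 150 + 2*120*7 + 150 = 1980
step 3: join B via nl_idx
    card(P join B) = 240*120/(15) = 1920
    cost = 1980 + 240*7 + 1920 = 5580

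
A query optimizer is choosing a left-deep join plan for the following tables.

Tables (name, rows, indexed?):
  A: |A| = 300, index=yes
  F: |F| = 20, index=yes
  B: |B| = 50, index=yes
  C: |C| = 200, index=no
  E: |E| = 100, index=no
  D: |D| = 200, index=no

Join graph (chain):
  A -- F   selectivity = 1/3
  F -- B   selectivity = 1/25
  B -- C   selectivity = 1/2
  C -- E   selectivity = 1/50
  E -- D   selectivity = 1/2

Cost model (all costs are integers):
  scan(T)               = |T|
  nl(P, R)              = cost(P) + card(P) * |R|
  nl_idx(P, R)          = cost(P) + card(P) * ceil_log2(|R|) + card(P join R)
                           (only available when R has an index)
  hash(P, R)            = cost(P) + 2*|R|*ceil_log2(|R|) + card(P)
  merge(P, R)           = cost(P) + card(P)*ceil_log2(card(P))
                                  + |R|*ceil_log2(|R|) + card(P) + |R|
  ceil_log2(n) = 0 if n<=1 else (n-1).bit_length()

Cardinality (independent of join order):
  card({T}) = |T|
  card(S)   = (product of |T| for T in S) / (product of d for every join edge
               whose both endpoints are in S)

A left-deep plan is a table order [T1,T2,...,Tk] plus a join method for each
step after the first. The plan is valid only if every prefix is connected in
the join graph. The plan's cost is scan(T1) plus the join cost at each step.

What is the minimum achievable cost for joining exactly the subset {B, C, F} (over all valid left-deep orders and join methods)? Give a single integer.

2260

Selinger DP over subsets of {B,C,F}:
  {F}: scan cost=20, card=20
  {B}: scan cost=50, card=50
  {C}: scan cost=200, card=200
  {BF}: card=40; try (B,nl_idx)→180, (F,hash)→300, (F,nl_idx)→340, (B,merge)→490, (F,merge)→520, (B,hash)→640 …(+2); best=180 via (B,nl_idx)
  {BC}: card=5000; try (B,hash)→1000, (C,merge)→2200, (B,merge)→2350, (C,hash)→3300, (B,nl_idx)→6400, (C,nl)→10050 …(+1); best=1000 via (B,hash)
  {BCF}: card=4000; try (C,merge)→2260, (C,hash)→3420, (F,hash)→6200, (C,nl)→8180, (F,nl_idx)→30000, (F,merge)→71120 …(+1); best=2260 via (C,merge)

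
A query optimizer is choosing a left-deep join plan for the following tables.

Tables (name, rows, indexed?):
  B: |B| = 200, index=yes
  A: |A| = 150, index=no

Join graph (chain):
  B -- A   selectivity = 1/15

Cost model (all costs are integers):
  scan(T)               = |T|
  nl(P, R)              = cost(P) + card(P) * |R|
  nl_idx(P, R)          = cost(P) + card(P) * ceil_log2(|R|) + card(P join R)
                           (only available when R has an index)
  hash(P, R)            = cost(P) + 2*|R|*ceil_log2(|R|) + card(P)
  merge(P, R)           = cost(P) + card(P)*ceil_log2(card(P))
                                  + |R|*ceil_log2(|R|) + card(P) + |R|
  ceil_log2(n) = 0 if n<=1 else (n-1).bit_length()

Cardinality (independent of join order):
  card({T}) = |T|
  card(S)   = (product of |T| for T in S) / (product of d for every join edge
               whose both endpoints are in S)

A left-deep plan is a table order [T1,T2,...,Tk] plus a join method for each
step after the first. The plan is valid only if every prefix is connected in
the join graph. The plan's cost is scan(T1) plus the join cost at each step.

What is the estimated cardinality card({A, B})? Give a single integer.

2000

Tables in S: A(150), B(200)
Edges inside S: B-A(d=15)
numerator = 150 * 200 = 30000
denominator = 15 = 15
card(S) = 30000 / 15 = 2000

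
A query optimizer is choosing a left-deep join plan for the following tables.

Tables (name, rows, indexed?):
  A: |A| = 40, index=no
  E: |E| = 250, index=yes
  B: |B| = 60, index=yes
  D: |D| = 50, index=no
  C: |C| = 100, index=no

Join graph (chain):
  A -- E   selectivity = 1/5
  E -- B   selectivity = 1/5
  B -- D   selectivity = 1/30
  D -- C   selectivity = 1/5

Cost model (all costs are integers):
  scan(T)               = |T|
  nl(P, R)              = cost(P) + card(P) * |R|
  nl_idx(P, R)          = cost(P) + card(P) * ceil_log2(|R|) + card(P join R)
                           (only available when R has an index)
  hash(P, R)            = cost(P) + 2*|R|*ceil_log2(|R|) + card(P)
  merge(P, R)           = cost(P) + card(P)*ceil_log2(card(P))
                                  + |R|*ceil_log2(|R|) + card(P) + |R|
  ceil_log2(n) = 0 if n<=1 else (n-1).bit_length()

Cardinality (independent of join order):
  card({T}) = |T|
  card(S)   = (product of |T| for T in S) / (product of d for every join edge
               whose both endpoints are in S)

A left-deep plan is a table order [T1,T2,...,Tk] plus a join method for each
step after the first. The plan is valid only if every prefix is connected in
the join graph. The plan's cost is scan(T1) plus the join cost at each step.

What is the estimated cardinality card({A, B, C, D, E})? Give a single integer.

Tables in S: A(40), B(60), C(100), D(50), E(250)
Edges inside S: A-E(d=5), E-B(d=5), B-D(d=30), D-C(d=5)
numerator = 40 * 60 * 100 * 50 * 250 = 3000000000
denominator = 5 * 5 * 30 * 5 = 3750
card(S) = 3000000000 / 3750 = 800000

800000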